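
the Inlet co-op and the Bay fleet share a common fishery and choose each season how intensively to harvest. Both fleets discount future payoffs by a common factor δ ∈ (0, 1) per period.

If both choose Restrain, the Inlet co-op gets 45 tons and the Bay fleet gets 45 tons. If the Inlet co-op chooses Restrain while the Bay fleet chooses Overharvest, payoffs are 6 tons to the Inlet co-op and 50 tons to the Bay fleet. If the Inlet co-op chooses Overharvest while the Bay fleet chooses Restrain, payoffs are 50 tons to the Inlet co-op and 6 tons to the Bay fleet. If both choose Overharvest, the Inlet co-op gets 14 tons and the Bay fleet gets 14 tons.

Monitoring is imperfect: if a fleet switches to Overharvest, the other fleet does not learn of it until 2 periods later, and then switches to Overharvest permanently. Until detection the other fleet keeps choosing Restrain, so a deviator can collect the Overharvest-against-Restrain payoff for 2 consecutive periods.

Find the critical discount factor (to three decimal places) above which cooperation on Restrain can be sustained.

0.373

Deviating for the 2 undetected periods gains 50−45 = 5 per period over cooperation, then loses 45−14 = 31 per period forever once punishment starts.
Gain: 5(1 + δ + … + δ^1); loss: 31·δ^2/(1−δ).
No profitable deviation ⇔ 5(1−δ^2) ≤ 31·δ^2, i.e. δ^2 ≥ 5/(5+31) = 5/36.
Hence δ ≥ (5/36)^(1/2) ≈ 0.373.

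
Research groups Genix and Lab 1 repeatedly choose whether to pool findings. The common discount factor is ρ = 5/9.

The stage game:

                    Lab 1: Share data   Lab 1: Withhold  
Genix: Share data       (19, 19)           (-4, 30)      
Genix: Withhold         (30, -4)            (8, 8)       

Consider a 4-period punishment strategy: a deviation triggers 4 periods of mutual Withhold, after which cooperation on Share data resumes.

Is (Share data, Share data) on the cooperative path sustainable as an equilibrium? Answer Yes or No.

Yes

IC: ρ+…+ρ^4 ≥ (30−19)/(19−8) = 1.
At ρ = 5/9: partial sum = 1.1309 ≥ 1.0000. Cooperation sustainable.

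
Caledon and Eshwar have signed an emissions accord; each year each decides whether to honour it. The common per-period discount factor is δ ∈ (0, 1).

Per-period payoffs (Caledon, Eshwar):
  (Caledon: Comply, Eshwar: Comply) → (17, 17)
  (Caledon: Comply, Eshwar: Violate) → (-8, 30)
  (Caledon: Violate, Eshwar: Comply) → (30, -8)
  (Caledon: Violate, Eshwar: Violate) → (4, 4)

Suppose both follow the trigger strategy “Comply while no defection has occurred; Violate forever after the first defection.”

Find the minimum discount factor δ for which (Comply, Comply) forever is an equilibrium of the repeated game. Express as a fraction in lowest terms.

1/2

Under grim trigger the critical discount factor is (T−C)/(T−P) with T = 30, C = 17, P = 4.
δ* = (30−17)/(30−4) = 13/26 = 1/2.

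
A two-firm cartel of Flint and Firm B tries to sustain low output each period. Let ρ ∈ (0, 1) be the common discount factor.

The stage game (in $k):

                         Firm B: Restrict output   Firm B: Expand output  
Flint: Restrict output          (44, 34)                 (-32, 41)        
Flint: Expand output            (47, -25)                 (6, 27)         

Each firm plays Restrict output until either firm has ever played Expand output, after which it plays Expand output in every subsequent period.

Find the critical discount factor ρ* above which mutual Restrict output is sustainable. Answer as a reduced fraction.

1/2

Flint: cooperation gives 44 each period; deviation gives 47 once then 6 forever.
  44/(1−ρ) ≥ 47 + 6ρ/(1−ρ) ⇒ ρ ≥ 3/41.
Firm B: cooperation gives 34 each period; deviation gives 41 once then 27 forever.
  ρ ≥ 7/14 = 1/2.
Both must hold, so the binding constraint is Firm B's: ρ ≥ 1/2.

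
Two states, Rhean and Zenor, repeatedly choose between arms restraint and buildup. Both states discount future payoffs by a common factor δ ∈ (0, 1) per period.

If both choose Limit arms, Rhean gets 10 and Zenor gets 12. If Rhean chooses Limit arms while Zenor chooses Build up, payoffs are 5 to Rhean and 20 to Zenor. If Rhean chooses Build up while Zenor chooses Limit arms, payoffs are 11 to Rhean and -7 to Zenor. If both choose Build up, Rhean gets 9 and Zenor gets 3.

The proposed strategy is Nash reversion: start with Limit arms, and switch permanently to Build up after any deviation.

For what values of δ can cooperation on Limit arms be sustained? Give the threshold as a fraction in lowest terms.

1/2

For Rhean: deviation gain 11−10 = 1, per-period punishment loss 10−9 = 1. IC gives δ ≥ 1/2.
For Zenor: gain 8, loss 9 per period, so δ ≥ 8/17.
The tighter constraint is Rhean's, so cooperation needs δ ≥ 1/2.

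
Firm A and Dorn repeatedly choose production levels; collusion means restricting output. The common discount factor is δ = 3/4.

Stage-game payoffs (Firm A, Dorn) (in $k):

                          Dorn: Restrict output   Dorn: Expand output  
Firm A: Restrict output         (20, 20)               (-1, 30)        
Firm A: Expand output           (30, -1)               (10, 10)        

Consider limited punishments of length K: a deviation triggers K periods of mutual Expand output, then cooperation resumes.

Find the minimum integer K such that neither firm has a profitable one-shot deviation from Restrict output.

2

Need Σ_{k=1}^{K} δ^k ≥ (30−20)/(20−10) = 1.0000 at δ = 3/4.
At K = 1 the sum is 0.7500 < 1.0000; at K = 2 it is 1.3125 ≥ 1.0000.
So the minimum punishment length is K = 2.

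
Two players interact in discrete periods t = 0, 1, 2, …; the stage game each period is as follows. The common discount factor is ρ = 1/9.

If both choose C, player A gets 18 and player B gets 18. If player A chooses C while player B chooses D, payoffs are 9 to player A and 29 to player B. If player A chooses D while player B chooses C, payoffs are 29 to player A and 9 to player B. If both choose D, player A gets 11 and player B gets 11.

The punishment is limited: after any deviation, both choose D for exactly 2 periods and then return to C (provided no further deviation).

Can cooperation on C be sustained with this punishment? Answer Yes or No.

No

IC: ρ+…+ρ^2 ≥ (29−18)/(18−11) = 11/7.
At ρ = 1/9: partial sum = 0.1235 < 1.5714. Cooperation not sustainable.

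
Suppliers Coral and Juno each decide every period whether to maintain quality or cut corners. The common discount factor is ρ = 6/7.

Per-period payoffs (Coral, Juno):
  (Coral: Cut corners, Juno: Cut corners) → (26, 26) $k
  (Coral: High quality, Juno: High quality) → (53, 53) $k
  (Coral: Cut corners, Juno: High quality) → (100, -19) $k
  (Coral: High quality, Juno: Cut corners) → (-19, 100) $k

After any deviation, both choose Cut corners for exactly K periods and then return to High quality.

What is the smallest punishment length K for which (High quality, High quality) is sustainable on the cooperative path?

3

Need Σ_{k=1}^{K} ρ^k ≥ (100−53)/(53−26) = 1.7407 at ρ = 6/7.
At K = 2 the sum is 1.5918 < 1.7407; at K = 3 it is 2.2216 ≥ 1.7407.
So the minimum punishment length is K = 3.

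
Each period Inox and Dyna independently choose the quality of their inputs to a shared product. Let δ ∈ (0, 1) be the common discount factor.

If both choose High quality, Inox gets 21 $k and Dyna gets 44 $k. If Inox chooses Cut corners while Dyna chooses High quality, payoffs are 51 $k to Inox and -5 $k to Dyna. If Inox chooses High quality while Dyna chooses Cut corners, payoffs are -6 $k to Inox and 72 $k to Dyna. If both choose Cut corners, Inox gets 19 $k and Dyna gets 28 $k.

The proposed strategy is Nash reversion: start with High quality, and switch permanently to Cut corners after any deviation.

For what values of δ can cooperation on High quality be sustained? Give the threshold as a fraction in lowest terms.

For Inox: deviation gain 51−21 = 30, per-period punishment loss 21−19 = 2. IC gives δ ≥ 30/32 = 15/16.
For Dyna: gain 28, loss 16 per period, so δ ≥ 28/44 = 7/11.
The tighter constraint is Inox's, so cooperation needs δ ≥ 15/16.

15/16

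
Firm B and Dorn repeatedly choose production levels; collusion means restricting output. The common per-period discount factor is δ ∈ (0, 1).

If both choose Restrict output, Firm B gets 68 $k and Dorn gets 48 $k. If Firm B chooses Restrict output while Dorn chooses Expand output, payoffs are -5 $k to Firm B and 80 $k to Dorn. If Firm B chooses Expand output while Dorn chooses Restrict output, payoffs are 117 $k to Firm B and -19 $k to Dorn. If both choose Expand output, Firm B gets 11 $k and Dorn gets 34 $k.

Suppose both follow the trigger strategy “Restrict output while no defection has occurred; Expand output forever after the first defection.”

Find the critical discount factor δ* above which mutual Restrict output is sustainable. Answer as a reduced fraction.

For Firm B: deviation gain 117−68 = 49, per-period punishment loss 68−11 = 57. IC gives δ ≥ 49/106.
For Dorn: gain 32, loss 14 per period, so δ ≥ 32/46 = 16/23.
The tighter constraint is Dorn's, so cooperation needs δ ≥ 16/23.

16/23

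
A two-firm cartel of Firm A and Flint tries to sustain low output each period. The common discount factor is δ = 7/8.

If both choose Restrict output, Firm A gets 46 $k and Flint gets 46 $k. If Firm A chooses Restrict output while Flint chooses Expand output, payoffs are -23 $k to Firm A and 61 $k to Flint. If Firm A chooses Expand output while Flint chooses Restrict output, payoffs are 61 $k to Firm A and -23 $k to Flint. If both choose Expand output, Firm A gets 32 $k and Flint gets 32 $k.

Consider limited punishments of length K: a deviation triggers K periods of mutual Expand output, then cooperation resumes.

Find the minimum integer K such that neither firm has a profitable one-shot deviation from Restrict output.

2

IC: δ(1−δ^K)/(1−δ) ≥ (61−46)/(46−32) = 15/14.
With δ = 7/8: need 1 − δ^K ≥ 15/14·(1−7/8)/(7/8), i.e. δ^K ≤ 0.8469.
Since (7/8)^1 = 0.8750 and (7/8)^2 = 0.7656, the smallest such K is 2.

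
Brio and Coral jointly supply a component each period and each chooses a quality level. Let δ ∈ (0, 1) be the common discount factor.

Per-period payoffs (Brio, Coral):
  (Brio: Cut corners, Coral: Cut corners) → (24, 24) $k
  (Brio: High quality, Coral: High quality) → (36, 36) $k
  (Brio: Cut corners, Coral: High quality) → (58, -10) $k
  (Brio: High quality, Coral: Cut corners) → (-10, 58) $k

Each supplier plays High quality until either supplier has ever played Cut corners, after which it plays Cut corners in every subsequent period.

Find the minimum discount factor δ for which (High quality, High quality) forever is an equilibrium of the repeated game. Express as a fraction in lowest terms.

Cooperation forever yields 36 each period: 36/(1−δ).
Deviating yields 58 once, then 24 forever: 58 + 24δ/(1−δ).
No profitable deviation requires 36/(1−δ) ≥ 58 + 24δ/(1−δ).
Multiplying by (1−δ): 36 ≥ 58(1−δ) + 24δ = 58 − 34δ.
So 34δ ≥ 22, i.e. δ ≥ 22/34 = 11/17.

11/17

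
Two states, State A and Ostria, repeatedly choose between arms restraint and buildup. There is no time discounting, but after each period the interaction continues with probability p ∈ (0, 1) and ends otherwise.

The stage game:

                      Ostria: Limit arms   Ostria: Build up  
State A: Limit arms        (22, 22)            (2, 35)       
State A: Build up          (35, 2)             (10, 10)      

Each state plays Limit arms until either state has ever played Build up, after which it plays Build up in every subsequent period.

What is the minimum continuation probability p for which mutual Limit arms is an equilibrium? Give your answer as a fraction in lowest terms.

13/25

With no time discounting, the continuation probability p plays the role of the discount factor.
Grim-trigger IC: 22/(1−p) ≥ 35 + 10p/(1−p) ⇒ p ≥ (35−22)/(35−10) = 13/25.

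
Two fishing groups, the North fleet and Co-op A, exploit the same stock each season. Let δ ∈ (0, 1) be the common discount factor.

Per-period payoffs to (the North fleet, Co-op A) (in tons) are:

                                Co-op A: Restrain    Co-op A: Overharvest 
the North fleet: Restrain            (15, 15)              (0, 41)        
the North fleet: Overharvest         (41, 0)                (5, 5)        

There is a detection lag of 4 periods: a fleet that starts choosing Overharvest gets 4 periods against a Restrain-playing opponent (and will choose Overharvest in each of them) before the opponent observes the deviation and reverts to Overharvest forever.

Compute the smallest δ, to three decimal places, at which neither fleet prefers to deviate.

0.922

The best deviation is to choose Overharvest for all 4 undetected periods, earning 41 each, then 5 forever once detected.
Deviation value: 41(1−δ^4)/(1−δ) + 5δ^4/(1−δ); cooperation value: 15/(1−δ).
IC: 15 ≥ 41(1−δ^4) + 5δ^4 = 41 − 36δ^4.
So δ^4 ≥ 26/36 = 13/18, giving δ ≥ (13/18)^(1/4) ≈ 0.922.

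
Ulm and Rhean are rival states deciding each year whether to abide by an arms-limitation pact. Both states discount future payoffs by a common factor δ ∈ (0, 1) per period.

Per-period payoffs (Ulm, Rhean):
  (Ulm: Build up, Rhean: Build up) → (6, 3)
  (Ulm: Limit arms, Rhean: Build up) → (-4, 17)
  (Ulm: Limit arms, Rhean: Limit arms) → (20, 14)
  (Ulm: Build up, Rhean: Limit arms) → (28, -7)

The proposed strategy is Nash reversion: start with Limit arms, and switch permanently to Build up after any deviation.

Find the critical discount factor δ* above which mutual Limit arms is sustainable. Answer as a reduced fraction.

Ulm: cooperation gives 20 each period; deviation gives 28 once then 6 forever.
  20/(1−δ) ≥ 28 + 6δ/(1−δ) ⇒ δ ≥ 8/22 = 4/11.
Rhean: cooperation gives 14 each period; deviation gives 17 once then 3 forever.
  δ ≥ 3/14.
Both must hold, so the binding constraint is Ulm's: δ ≥ 4/11.

4/11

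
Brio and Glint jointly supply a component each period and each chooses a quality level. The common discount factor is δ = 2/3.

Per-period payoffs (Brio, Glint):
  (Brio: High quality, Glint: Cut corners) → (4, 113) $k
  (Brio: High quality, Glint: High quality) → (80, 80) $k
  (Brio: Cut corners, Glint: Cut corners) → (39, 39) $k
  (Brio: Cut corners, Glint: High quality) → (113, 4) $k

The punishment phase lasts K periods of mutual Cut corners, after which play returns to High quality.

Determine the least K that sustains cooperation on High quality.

2

Need Σ_{k=1}^{K} δ^k ≥ (113−80)/(80−39) = 0.8049 at δ = 2/3.
At K = 1 the sum is 0.6667 < 0.8049; at K = 2 it is 1.1111 ≥ 0.8049.
So the minimum punishment length is K = 2.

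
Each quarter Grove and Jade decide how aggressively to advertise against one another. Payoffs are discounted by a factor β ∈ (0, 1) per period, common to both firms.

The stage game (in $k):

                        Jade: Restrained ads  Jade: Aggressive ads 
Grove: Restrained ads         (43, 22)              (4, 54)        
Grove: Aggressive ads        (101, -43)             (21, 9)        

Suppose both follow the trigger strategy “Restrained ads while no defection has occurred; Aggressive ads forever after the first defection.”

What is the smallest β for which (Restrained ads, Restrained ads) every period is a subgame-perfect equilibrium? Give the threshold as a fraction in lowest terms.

Grove: cooperation gives 43 each period; deviation gives 101 once then 21 forever.
  43/(1−β) ≥ 101 + 21β/(1−β) ⇒ β ≥ 58/80 = 29/40.
Jade: cooperation gives 22 each period; deviation gives 54 once then 9 forever.
  β ≥ 32/45.
Both must hold, so the binding constraint is Grove's: β ≥ 29/40.

29/40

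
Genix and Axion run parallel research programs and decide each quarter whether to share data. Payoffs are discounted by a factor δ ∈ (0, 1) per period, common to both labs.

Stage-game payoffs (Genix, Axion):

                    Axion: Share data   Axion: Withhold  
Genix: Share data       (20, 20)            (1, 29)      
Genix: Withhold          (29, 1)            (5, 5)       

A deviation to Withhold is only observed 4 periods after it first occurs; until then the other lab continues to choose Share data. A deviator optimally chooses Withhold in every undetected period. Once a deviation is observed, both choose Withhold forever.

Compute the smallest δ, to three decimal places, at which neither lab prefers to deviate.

A deviator earns 29 for 4 periods, then 5 forever; cooperating earns 20 forever. Multiplying the IC by (1−δ):
20 ≥ 29(1−δ^4) + 5δ^4, so 24·δ^4 ≥ 9 and δ^4 ≥ 3/8.
δ ≥ (3/8)^(1/4) ≈ 0.783.

0.783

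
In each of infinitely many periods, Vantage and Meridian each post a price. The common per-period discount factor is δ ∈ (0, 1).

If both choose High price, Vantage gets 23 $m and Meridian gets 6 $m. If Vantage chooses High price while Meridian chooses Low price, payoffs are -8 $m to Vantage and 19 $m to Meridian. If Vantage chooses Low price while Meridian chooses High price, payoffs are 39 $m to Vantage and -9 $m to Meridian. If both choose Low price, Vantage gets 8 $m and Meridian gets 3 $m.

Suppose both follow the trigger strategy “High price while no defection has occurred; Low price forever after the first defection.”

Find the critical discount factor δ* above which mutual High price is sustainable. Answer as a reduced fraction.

13/16

For Vantage: deviation gain 39−23 = 16, per-period punishment loss 23−8 = 15. IC gives δ ≥ 16/31.
For Meridian: gain 13, loss 3 per period, so δ ≥ 13/16.
The tighter constraint is Meridian's, so cooperation needs δ ≥ 13/16.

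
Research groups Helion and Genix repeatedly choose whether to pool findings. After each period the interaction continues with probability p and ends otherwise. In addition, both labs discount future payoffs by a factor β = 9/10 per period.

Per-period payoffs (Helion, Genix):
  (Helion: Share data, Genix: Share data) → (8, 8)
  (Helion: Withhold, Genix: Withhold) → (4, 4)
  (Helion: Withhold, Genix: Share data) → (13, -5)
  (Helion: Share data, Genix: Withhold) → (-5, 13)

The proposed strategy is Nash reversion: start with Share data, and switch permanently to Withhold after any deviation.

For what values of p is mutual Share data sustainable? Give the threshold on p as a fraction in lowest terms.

With continuation probability p and discount β, the effective per-period discount factor is βp.
Grim-trigger IC: βp ≥ (13−8)/(13−4) = 5/9.
So p ≥ (5/9)/(9/10) = 50/81.

50/81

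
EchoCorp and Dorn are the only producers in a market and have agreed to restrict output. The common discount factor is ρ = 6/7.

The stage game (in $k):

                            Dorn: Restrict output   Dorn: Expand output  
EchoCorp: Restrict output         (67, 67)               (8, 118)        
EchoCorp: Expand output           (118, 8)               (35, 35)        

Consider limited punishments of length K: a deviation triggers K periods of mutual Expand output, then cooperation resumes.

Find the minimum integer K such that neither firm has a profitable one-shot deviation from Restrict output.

No profitable deviation requires (67−35)(ρ+…+ρ^K) ≥ 118−67, i.e. ρ+…+ρ^K ≥ 51/32 ≈ 1.5938.
With ρ = 6/7, the partial sums are K=1: 0.8571, K=2: 1.5918, K=3: 2.2216.
K = 3 is the first length at which the sum reaches 1.5938.

3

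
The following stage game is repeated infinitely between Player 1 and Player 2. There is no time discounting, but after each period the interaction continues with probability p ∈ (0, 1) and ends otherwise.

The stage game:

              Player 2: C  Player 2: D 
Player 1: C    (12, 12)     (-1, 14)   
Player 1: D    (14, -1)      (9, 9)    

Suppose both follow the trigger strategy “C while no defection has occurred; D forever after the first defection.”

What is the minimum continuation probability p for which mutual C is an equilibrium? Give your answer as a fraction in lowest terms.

Expected cooperation value is 12 + p·12 + p²·12 + … = 12/(1−p); deviation gives 14 + p·9/(1−p).
12 ≥ 14(1−p) + 9p ⇒ 5p ≥ 2 ⇒ p ≥ 2/5.

2/5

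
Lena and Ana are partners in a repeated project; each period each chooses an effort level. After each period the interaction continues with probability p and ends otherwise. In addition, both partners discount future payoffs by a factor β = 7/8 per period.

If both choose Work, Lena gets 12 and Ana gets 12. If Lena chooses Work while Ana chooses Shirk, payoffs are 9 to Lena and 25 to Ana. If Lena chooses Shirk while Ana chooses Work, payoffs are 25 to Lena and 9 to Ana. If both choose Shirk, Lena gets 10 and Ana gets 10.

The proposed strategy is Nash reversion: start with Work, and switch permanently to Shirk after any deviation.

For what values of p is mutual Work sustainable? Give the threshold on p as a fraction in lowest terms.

With continuation probability p and discount β, the effective per-period discount factor is βp.
Grim-trigger IC: βp ≥ (25−12)/(25−10) = 13/15.
So p ≥ (13/15)/(7/8) = 104/105.

104/105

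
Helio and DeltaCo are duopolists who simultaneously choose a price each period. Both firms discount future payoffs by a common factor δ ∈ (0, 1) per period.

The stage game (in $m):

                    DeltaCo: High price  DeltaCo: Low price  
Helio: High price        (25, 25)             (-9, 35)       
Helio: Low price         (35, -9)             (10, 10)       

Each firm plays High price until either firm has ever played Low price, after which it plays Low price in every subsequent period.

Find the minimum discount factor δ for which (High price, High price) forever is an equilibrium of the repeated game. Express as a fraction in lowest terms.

25/(1−δ) ≥ 35 + 10δ/(1−δ)
25 ≥ 35 − 25δ
δ ≥ 10/25 = 2/5.

2/5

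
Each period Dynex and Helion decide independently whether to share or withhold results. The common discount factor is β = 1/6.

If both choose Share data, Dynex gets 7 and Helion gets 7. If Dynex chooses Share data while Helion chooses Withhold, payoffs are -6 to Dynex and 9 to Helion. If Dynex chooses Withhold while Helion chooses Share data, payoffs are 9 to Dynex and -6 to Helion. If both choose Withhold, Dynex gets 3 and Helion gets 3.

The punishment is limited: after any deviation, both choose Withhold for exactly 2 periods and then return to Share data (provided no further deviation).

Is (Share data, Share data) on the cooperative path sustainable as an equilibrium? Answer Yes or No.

No

A one-shot deviation gives 9 now, then 3 for 2 periods, then back to 7.
Gain from deviating: (9−7) today; loss: (7−3) in each of the next 2 periods.
No-deviation condition: (7−3)(β+…+β^2) ≥ 9−7, i.e. β+…+β^2 ≥ 1/2.
At β = 1/6: β+…+β^2 = 0.1944 < 0.5000.
So cooperation is not sustainable.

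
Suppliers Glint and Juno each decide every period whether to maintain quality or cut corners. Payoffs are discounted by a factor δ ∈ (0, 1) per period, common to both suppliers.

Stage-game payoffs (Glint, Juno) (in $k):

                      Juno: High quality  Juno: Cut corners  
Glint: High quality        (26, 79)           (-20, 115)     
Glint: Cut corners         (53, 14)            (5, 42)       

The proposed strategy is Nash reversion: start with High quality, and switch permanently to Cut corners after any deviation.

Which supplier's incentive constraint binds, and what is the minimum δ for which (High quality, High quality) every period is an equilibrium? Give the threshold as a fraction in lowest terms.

Glint; δ ≥ 9/16

Glint's threshold: (53−26)/(53−5) = 9/16.
Juno's threshold: (115−79)/(115−42) = 36/73.
9/16 > 36/73, so Glint binds and δ* = 9/16.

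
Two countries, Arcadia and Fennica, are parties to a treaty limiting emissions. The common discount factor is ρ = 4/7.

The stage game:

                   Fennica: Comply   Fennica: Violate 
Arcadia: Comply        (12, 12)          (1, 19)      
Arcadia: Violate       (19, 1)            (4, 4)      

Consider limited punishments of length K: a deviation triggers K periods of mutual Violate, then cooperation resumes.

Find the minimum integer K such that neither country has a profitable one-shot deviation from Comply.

2

Need Σ_{k=1}^{K} ρ^k ≥ (19−12)/(12−4) = 0.8750 at ρ = 4/7.
At K = 1 the sum is 0.5714 < 0.8750; at K = 2 it is 0.8980 ≥ 0.8750.
So the minimum punishment length is K = 2.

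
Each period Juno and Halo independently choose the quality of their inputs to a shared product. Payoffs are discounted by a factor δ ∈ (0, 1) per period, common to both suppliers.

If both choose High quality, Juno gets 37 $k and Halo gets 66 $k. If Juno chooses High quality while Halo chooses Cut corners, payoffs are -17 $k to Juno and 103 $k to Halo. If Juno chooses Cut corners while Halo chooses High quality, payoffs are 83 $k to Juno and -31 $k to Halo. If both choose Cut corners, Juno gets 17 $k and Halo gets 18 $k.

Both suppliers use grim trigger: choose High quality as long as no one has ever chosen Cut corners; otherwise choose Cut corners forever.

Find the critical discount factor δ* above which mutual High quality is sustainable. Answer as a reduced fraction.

Juno's threshold: (83−37)/(83−17) = 23/33.
Halo's threshold: (103−66)/(103−18) = 37/85.
23/33 > 37/85, so Juno binds and δ* = 23/33.

23/33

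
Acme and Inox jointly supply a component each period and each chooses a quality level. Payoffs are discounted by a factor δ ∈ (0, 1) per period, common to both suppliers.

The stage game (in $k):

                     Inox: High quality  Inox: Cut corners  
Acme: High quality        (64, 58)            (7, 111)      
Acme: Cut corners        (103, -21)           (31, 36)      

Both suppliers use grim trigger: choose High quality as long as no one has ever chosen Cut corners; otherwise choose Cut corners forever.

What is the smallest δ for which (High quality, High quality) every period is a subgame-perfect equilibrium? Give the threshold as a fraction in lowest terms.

53/75

For Acme: deviation gain 103−64 = 39, per-period punishment loss 64−31 = 33. IC gives δ ≥ 39/72 = 13/24.
For Inox: gain 53, loss 22 per period, so δ ≥ 53/75.
The tighter constraint is Inox's, so cooperation needs δ ≥ 53/75.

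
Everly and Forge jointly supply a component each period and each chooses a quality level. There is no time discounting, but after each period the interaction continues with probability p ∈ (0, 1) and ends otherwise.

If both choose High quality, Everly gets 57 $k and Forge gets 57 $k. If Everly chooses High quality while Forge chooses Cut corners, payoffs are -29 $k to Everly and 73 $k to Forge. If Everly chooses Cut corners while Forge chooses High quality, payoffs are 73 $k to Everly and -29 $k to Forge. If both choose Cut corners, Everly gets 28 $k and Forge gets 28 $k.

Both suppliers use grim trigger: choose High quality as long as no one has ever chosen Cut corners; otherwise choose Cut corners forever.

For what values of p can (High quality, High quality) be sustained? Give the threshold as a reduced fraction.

With no time discounting, the continuation probability p plays the role of the discount factor.
Grim-trigger IC: 57/(1−p) ≥ 73 + 28p/(1−p) ⇒ p ≥ (73−57)/(73−28) = 16/45.

16/45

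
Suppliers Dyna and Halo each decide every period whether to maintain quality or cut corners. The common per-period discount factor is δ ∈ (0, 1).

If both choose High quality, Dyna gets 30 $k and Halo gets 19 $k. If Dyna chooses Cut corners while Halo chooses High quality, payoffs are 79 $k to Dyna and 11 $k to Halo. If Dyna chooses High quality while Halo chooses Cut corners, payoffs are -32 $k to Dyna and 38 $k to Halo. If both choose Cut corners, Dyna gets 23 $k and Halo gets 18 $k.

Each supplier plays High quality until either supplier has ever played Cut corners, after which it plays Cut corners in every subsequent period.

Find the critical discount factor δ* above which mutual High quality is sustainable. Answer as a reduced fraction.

Dyna: cooperation gives 30 each period; deviation gives 79 once then 23 forever.
  30/(1−δ) ≥ 79 + 23δ/(1−δ) ⇒ δ ≥ 49/56 = 7/8.
Halo: cooperation gives 19 each period; deviation gives 38 once then 18 forever.
  δ ≥ 19/20.
Both must hold, so the binding constraint is Halo's: δ ≥ 19/20.

19/20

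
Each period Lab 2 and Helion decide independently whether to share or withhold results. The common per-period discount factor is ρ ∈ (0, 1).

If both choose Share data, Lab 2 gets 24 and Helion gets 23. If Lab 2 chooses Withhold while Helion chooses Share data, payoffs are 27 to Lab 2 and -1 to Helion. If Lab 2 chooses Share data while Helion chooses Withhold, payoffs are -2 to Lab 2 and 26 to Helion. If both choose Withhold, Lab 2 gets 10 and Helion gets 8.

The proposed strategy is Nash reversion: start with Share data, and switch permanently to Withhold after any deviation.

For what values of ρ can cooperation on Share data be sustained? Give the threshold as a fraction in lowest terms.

Lab 2's threshold: (27−24)/(27−10) = 3/17.
Helion's threshold: (26−23)/(26−8) = 1/6.
3/17 > 1/6, so Lab 2 binds and ρ* = 3/17.

3/17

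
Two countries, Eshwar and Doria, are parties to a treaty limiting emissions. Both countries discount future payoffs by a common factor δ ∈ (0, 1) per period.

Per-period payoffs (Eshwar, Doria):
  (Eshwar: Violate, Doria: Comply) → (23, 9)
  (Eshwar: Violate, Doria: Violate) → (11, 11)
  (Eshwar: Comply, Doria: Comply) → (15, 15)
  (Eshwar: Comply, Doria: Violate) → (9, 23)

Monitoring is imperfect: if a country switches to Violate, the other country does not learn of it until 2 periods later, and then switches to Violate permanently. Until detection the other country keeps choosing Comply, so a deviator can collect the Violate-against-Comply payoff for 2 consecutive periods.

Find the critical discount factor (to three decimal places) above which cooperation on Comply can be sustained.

A deviator earns 23 for 2 periods, then 11 forever; cooperating earns 15 forever. Multiplying the IC by (1−δ):
15 ≥ 23(1−δ^2) + 11δ^2, so 12·δ^2 ≥ 8 and δ^2 ≥ 2/3.
δ ≥ (2/3)^(1/2) ≈ 0.816.

0.816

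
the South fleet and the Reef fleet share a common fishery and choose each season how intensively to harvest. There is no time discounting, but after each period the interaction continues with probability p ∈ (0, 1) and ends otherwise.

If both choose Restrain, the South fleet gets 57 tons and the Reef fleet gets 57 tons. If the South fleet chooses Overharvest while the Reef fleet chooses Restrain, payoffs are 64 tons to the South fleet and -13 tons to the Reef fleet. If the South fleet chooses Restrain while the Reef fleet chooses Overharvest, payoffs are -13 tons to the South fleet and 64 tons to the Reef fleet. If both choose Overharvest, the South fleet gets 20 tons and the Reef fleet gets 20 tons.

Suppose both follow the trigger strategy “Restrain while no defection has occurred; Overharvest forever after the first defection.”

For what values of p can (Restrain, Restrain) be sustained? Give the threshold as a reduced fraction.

7/44

Expected cooperation value is 57 + p·57 + p²·57 + … = 57/(1−p); deviation gives 64 + p·20/(1−p).
57 ≥ 64(1−p) + 20p ⇒ 44p ≥ 7 ⇒ p ≥ 7/44.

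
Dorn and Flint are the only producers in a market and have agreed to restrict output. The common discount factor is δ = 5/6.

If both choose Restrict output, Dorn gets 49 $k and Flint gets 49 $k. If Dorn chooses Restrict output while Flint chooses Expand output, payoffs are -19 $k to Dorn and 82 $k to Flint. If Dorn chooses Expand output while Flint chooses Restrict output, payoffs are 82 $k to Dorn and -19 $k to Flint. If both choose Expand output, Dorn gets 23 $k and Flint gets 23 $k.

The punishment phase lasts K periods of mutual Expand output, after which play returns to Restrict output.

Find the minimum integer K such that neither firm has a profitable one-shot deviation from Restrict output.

2

IC: δ(1−δ^K)/(1−δ) ≥ (82−49)/(49−23) = 33/26.
With δ = 5/6: need 1 − δ^K ≥ 33/26·(1−5/6)/(5/6), i.e. δ^K ≤ 0.7462.
Since (5/6)^1 = 0.8333 and (5/6)^2 = 0.6944, the smallest such K is 2.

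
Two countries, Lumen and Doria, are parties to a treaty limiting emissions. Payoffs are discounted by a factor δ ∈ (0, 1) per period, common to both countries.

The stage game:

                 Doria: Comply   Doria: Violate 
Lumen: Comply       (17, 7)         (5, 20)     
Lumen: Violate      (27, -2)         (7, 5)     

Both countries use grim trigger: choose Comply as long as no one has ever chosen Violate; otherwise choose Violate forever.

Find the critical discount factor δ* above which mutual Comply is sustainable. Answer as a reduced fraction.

Lumen's threshold: (27−17)/(27−7) = 1/2.
Doria's threshold: (20−7)/(20−5) = 13/15.
1/2 < 13/15, so Doria binds and δ* = 13/15.

13/15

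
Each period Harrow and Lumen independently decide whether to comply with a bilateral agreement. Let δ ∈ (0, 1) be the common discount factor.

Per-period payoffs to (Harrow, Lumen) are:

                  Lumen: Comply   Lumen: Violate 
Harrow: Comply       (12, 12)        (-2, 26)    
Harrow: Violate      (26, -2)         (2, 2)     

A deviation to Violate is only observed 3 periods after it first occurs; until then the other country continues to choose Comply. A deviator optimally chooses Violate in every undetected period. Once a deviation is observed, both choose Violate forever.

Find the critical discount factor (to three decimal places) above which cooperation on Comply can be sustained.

0.836

The best deviation is to choose Violate for all 3 undetected periods, earning 26 each, then 2 forever once detected.
Deviation value: 26(1−δ^3)/(1−δ) + 2δ^3/(1−δ); cooperation value: 12/(1−δ).
IC: 12 ≥ 26(1−δ^3) + 2δ^3 = 26 − 24δ^3.
So δ^3 ≥ 14/24 = 7/12, giving δ ≥ (7/12)^(1/3) ≈ 0.836.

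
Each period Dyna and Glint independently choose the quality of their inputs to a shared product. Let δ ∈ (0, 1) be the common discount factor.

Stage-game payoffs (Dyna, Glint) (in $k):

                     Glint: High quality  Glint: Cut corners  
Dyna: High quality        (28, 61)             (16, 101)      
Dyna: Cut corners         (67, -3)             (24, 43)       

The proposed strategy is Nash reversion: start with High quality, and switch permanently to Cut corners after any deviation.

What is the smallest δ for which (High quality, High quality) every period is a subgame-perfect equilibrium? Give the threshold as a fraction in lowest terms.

39/43

For Dyna: deviation gain 67−28 = 39, per-period punishment loss 28−24 = 4. IC gives δ ≥ 39/43.
For Glint: gain 40, loss 18 per period, so δ ≥ 40/58 = 20/29.
The tighter constraint is Dyna's, so cooperation needs δ ≥ 39/43.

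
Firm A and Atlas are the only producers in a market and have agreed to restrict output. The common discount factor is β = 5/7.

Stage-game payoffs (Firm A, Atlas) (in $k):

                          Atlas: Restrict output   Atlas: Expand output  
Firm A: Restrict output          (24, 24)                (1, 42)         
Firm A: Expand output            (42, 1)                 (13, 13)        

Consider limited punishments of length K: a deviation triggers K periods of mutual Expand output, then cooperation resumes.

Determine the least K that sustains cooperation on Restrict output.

4

IC: β(1−β^K)/(1−β) ≥ (42−24)/(24−13) = 18/11.
With β = 5/7: need 1 − β^K ≥ 18/11·(1−5/7)/(5/7), i.e. β^K ≤ 0.3455.
Since (5/7)^3 = 0.3644 and (5/7)^4 = 0.2603, the smallest such K is 4.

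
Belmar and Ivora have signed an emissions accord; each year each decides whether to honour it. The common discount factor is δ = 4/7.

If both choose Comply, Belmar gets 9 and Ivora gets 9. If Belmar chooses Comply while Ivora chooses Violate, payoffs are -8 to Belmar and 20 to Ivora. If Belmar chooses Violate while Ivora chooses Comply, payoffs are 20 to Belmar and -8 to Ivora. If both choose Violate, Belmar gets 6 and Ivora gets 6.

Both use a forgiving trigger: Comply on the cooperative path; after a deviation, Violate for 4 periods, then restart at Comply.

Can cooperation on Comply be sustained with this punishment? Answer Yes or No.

Comparing payoff streams over the 5 periods until play realigns: cooperate → 9(1+δ+…+δ^4); deviate → 20 + 6(δ+…+δ^4).
Cooperation is sustained iff (9−6)(δ+…+δ^4) ≥ 20−9.
δ+…+δ^4 = 4/7·(1−(4/7)^4)/(1−4/7) = 1.1912, and (20−9)/(9−6) = 3.6667.
1.1912 < 3.6667, so cooperation is not sustainable.

No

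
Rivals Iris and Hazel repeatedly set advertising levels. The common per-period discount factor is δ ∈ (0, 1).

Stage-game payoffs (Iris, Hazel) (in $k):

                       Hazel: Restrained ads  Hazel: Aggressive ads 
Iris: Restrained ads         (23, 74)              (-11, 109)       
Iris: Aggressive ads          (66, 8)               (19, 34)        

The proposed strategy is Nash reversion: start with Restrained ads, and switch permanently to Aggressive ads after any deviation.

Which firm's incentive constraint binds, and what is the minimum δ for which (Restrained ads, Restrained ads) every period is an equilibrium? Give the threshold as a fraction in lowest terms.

Iris; δ ≥ 43/47

For Iris: deviation gain 66−23 = 43, per-period punishment loss 23−19 = 4. IC gives δ ≥ 43/47.
For Hazel: gain 35, loss 40 per period, so δ ≥ 35/75 = 7/15.
The tighter constraint is Iris's, so cooperation needs δ ≥ 43/47.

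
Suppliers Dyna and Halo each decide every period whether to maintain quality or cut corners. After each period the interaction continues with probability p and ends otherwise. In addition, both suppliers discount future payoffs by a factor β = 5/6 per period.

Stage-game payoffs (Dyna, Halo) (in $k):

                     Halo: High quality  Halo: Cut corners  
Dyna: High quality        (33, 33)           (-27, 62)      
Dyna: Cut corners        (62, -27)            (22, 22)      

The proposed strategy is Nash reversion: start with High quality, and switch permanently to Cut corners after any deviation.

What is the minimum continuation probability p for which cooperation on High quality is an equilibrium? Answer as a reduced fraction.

87/100

Expected continuation weight on next period's payoff is β·p = 5/6·p, which plays the role of the discount factor.
Cooperation requires 5/6·p ≥ (62−33)/(62−22) = 29/40, hence p ≥ 87/100.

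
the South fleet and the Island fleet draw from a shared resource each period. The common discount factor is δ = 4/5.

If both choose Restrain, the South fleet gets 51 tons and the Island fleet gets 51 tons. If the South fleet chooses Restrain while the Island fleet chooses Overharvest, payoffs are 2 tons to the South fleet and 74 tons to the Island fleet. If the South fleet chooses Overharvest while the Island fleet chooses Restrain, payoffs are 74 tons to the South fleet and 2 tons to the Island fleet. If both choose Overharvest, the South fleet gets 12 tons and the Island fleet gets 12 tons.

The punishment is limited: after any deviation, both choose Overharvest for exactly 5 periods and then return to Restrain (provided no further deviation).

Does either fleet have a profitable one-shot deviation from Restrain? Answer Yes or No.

Comparing payoff streams over the 6 periods until play realigns: cooperate → 51(1+δ+…+δ^5); deviate → 74 + 12(δ+…+δ^5).
Cooperation is sustained iff (51−12)(δ+…+δ^5) ≥ 74−51.
δ+…+δ^5 = 4/5·(1−(4/5)^5)/(1−4/5) = 2.6893, and (74−51)/(51−12) = 0.5897.
2.6893 ≥ 0.5897, so cooperation is sustainable.

No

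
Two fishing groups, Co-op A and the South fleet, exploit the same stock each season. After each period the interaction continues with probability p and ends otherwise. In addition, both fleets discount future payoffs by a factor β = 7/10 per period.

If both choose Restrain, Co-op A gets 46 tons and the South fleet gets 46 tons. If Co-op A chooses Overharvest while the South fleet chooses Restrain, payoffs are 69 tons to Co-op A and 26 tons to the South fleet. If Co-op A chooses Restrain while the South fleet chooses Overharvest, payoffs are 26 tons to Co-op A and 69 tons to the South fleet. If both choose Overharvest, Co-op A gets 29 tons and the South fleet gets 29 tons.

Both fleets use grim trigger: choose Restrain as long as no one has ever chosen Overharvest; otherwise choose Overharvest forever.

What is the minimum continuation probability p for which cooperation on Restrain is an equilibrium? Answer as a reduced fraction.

With continuation probability p and discount β, the effective per-period discount factor is βp.
Grim-trigger IC: βp ≥ (69−46)/(69−29) = 23/40.
So p ≥ (23/40)/(7/10) = 23/28.

23/28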